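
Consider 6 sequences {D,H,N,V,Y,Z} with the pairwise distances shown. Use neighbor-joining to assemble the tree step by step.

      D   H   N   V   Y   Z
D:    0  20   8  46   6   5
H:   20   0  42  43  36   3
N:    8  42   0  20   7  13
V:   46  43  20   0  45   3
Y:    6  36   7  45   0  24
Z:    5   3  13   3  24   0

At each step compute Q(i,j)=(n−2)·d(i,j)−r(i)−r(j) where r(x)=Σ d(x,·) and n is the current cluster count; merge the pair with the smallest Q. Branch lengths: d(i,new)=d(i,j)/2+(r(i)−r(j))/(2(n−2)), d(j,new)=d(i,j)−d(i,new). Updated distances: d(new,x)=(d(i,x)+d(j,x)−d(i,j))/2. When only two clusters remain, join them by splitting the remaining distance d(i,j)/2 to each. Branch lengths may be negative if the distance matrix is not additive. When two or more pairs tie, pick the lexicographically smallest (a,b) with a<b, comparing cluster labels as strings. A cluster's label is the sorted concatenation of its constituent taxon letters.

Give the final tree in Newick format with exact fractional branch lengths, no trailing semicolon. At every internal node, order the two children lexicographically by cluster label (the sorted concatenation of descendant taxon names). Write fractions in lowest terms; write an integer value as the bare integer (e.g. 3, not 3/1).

1. join V+Z (d=3, Q=-193) ⇒ VZ; edges |V|=121/8, |Z|=-97/8
  updated: d(D,VZ)=24, d(H,VZ)=43/2, d(N,VZ)=15, d(VZ,Y)=33
2. join H+VZ (d=43/2, Q=-297/2) ⇒ HVZ; edges |H|=181/12, |VZ|=77/12
  updated: d(D,HVZ)=45/4, d(HVZ,N)=71/4, d(HVZ,Y)=95/4
3. join D+HVZ (d=45/4, Q=-111/2) ⇒ DHVZ; edges |D|=-5/4, |HVZ|=25/2
  updated: d(DHVZ,N)=29/4, d(DHVZ,Y)=37/4
4. join DHVZ+N (d=29/4, Q=-47/2) ⇒ DHNVZ; edges |DHVZ|=19/4, |N|=5/2
  updated: d(DHNVZ,Y)=9/2
5. join DHNVZ+Y (d=9/2) ⇒ DHNVYZ; edges |DHNVZ|=9/4, |Y|=9/4
final tree: (((D:-5/4,(H:181/12,(V:121/8,Z:-97/8):77/12):25/2):19/4,N:5/2):9/4,Y:9/4)
total length: 95/2

(((D:-5/4,(H:181/12,(V:121/8,Z:-97/8):77/12):25/2):19/4,N:5/2):9/4,Y:9/4)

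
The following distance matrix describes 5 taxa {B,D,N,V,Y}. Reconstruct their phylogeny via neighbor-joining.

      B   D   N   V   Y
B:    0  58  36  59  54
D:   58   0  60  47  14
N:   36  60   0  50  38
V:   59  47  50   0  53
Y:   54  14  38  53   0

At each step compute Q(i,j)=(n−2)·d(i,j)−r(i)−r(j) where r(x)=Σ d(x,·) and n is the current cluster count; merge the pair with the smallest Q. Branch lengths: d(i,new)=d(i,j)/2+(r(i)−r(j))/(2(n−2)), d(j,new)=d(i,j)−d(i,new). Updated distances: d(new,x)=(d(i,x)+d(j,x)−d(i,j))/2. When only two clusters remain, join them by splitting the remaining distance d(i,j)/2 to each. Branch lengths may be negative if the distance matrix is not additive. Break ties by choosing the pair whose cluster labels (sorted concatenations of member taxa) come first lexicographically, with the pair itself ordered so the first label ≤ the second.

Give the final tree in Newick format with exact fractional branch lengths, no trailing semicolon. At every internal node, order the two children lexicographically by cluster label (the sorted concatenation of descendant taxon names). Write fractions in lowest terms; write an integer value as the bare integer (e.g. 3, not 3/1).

(((B:22,N:14):21/2,(D:31/3,Y:11/3):17):13,V:13)

step 1: merge (D,Y) at d=14, Q=-296; branch lengths D→31/3, Y→11/3; new cluster DY
  updated: d(B,DY)=49, d(DY,N)=42, d(DY,V)=43
step 2: merge (B,N) at d=36, Q=-200; branch lengths B→22, N→14; new cluster BN
  updated: d(BN,DY)=55/2, d(BN,V)=73/2
step 3: merge (BN,DY) at d=55/2, Q=-107; branch lengths BN→21/2, DY→17; new cluster BDNY
  updated: d(BDNY,V)=26
step 4: merge (BDNY,V) at d=26; branch lengths BDNY→13, V→13; new cluster BDNVY
final tree: (((B:22,N:14):21/2,(D:31/3,Y:11/3):17):13,V:13)
total length: 207/2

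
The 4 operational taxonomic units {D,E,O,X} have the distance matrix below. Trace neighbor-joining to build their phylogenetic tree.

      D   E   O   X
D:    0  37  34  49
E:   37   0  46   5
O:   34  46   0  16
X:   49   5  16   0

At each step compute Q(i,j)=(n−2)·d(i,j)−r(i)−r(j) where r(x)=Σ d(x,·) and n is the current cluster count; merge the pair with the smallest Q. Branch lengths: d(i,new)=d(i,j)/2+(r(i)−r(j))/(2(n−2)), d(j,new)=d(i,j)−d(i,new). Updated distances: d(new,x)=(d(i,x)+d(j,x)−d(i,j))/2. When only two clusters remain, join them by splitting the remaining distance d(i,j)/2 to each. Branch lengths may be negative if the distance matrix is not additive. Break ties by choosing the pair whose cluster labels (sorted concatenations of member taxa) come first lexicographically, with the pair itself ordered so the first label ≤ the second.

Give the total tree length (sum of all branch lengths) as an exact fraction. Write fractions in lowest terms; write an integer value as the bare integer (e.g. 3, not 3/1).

1. join D+O (d=34, Q=-148) ⇒ DO; edges |D|=23, |O|=11
  updated: d(DO,E)=49/2, d(DO,X)=31/2
2. join DO+E (d=49/2, Q=-45) ⇒ DEO; edges |DO|=35/2, |E|=7
  updated: d(DEO,X)=-2
3. join DEO+X (d=-2) ⇒ DEOX; edges |DEO|=-1, |X|=-1
final tree: (((D:23,O:11):35/2,E:7):-1,X:-1)
total length: 113/2

113/2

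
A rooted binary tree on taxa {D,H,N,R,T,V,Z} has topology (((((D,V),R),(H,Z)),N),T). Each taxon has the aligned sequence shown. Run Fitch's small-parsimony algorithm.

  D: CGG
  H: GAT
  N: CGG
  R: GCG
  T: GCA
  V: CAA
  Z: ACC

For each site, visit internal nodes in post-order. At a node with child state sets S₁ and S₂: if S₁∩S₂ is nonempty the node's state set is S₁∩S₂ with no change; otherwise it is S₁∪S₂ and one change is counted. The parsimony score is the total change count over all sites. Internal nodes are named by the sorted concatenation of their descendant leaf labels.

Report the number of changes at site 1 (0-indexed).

[col 0] DV: children D:{C}, V:{C} ∩→ {C}; cost 0
[col 0] DRV: children DV:{C}, R:{G} ∪→ {C,G}; cost 1
[col 0] HZ: children H:{G}, Z:{A} ∪→ {A,G}; cost 1
[col 0] DHRVZ: children DRV:{C,G}, HZ:{A,G} ∩→ {G}; cost 0
[col 0] DHNRVZ: children DHRVZ:{G}, N:{C} ∪→ {C,G}; cost 1
[col 0] DHNRTVZ: children DHNRVZ:{C,G}, T:{G} ∩→ {G}; cost 0
[col 1] DV: children D:{G}, V:{A} ∪→ {A,G}; cost 1
[col 1] DRV: children DV:{A,G}, R:{C} ∪→ {A,C,G}; cost 1
[col 1] HZ: children H:{A}, Z:{C} ∪→ {A,C}; cost 1
[col 1] DHRVZ: children DRV:{A,C,G}, HZ:{A,C} ∩→ {A,C}; cost 0
[col 1] DHNRVZ: children DHRVZ:{A,C}, N:{G} ∪→ {A,C,G}; cost 1
[col 1] DHNRTVZ: children DHNRVZ:{A,C,G}, T:{C} ∩→ {C}; cost 0
[col 2] DV: children D:{G}, V:{A} ∪→ {A,G}; cost 1
[col 2] DRV: children DV:{A,G}, R:{G} ∩→ {G}; cost 0
[col 2] HZ: children H:{T}, Z:{C} ∪→ {C,T}; cost 1
[col 2] DHRVZ: children DRV:{G}, HZ:{C,T} ∪→ {C,G,T}; cost 1
[col 2] DHNRVZ: children DHRVZ:{C,G,T}, N:{G} ∩→ {G}; cost 0
[col 2] DHNRTVZ: children DHNRVZ:{G}, T:{A} ∪→ {A,G}; cost 1
per-site changes: [3, 4, 4]; total = 11

4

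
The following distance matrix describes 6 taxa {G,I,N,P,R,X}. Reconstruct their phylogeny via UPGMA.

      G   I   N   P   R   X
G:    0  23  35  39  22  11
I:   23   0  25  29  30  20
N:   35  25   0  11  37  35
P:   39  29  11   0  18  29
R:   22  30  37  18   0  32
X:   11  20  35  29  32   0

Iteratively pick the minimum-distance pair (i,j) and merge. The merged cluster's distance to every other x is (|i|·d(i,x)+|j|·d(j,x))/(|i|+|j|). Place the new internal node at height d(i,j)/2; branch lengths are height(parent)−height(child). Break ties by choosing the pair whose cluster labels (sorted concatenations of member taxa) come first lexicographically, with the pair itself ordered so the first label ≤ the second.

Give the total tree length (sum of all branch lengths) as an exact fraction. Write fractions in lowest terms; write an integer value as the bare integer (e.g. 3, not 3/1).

397/6

1. join G+X (d=11) ⇒ GX; edges |G|=11/2, |X|=11/2
  updated: d(GX,I)=43/2, d(GX,N)=35, d(GX,P)=34, d(GX,R)=27
2. join N+P (d=11) ⇒ NP; edges |N|=11/2, |P|=11/2
  updated: d(GX,NP)=69/2, d(I,NP)=27, d(NP,R)=55/2
3. join GX+I (d=43/2) ⇒ GIX; edges |GX|=21/4, |I|=43/4
  updated: d(GIX,NP)=32, d(GIX,R)=28
4. join NP+R (d=55/2) ⇒ NPR; edges |NP|=33/4, |R|=55/4
  updated: d(GIX,NPR)=92/3
5. join GIX+NPR (d=92/3) ⇒ GINPRX; edges |GIX|=55/12, |NPR|=19/12
final tree: (((G:11/2,X:11/2):21/4,I:43/4):55/12,((N:11/2,P:11/2):33/4,R:55/4):19/12)
total length: 397/6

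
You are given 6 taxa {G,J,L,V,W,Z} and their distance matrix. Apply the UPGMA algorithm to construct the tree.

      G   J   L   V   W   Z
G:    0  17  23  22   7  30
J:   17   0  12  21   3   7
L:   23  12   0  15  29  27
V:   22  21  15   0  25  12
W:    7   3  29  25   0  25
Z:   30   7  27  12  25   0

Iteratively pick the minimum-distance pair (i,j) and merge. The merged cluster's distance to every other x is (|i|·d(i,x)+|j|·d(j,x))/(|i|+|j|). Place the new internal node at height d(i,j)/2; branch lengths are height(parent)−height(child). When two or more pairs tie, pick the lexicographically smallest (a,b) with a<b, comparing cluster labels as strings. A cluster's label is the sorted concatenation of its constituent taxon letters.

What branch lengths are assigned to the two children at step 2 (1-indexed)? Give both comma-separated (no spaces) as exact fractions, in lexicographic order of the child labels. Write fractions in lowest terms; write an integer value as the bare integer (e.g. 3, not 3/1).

6,9/2

step 1: merge (J,W) at d=3; branch lengths J→3/2, W→3/2; new cluster JW
  updated: d(G,JW)=12, d(JW,L)=41/2, d(JW,V)=23, d(JW,Z)=16
step 2: merge (G,JW) at d=12; branch lengths G→6, JW→9/2; new cluster GJW
  updated: d(GJW,L)=64/3, d(GJW,V)=68/3, d(GJW,Z)=62/3
step 3: merge (V,Z) at d=12; branch lengths V→6, Z→6; new cluster VZ
  updated: d(GJW,VZ)=65/3, d(L,VZ)=21
step 4: merge (L,VZ) at d=21; branch lengths L→21/2, VZ→9/2; new cluster LVZ
  updated: d(GJW,LVZ)=194/9
step 5: merge (GJW,LVZ) at d=194/9; branch lengths GJW→43/9, LVZ→5/18; new cluster GJLVWZ
final tree: ((G:6,(J:3/2,W:3/2):9/2):43/9,(L:21/2,(V:6,Z:6):9/2):5/18)
total length: 410/9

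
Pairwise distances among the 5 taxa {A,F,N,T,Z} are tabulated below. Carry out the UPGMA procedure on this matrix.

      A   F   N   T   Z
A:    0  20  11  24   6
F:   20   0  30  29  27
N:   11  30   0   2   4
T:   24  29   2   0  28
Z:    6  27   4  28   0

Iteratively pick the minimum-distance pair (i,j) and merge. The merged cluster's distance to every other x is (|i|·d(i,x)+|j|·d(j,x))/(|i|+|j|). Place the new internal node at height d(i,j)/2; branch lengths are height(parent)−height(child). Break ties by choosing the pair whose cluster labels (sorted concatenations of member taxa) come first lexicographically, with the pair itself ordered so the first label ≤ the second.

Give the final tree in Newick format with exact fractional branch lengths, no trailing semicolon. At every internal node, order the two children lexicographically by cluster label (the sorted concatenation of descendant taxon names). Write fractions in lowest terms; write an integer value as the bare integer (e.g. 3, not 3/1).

1. join N+T (d=2) ⇒ NT; edges |N|=1, |T|=1
  updated: d(A,NT)=35/2, d(F,NT)=59/2, d(NT,Z)=16
2. join A+Z (d=6) ⇒ AZ; edges |A|=3, |Z|=3
  updated: d(AZ,F)=47/2, d(AZ,NT)=67/4
3. join AZ+NT (d=67/4) ⇒ ANTZ; edges |AZ|=43/8, |NT|=59/8
  updated: d(ANTZ,F)=53/2
4. join ANTZ+F (d=53/2) ⇒ AFNTZ; edges |ANTZ|=39/8, |F|=53/4
final tree: (((A:3,Z:3):43/8,(N:1,T:1):59/8):39/8,F:53/4)
total length: 311/8

(((A:3,Z:3):43/8,(N:1,T:1):59/8):39/8,F:53/4)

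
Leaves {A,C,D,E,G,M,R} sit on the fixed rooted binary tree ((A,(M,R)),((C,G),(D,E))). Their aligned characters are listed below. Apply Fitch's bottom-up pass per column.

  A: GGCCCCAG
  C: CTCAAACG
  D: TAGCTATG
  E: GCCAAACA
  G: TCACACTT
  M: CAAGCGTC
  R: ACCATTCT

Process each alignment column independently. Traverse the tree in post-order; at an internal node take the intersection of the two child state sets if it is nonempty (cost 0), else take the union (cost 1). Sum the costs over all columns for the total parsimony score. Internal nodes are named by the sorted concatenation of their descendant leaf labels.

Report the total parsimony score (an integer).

site 0, node MR: M={C} ∪ R={A} → {A,C} (+1)
site 0, node AMR: A={G} ∪ MR={A,C} → {A,C,G} (+1)
site 0, node CG: C={C} ∪ G={T} → {C,T} (+1)
site 0, node DE: D={T} ∪ E={G} → {G,T} (+1)
site 0, node CDEG: CG={C,T} ∩ DE={G,T} → {T} (+0)
site 0, node ACDEGMR: AMR={A,C,G} ∪ CDEG={T} → {A,C,G,T} (+1)
site 1, node MR: M={A} ∪ R={C} → {A,C} (+1)
site 1, node AMR: A={G} ∪ MR={A,C} → {A,C,G} (+1)
site 1, node CG: C={T} ∪ G={C} → {C,T} (+1)
site 1, node DE: D={A} ∪ E={C} → {A,C} (+1)
site 1, node CDEG: CG={C,T} ∩ DE={A,C} → {C} (+0)
site 1, node ACDEGMR: AMR={A,C,G} ∩ CDEG={C} → {C} (+0)
site 2, node MR: M={A} ∪ R={C} → {A,C} (+1)
site 2, node AMR: A={C} ∩ MR={A,C} → {C} (+0)
site 2, node CG: C={C} ∪ G={A} → {A,C} (+1)
site 2, node DE: D={G} ∪ E={C} → {C,G} (+1)
site 2, node CDEG: CG={A,C} ∩ DE={C,G} → {C} (+0)
site 2, node ACDEGMR: AMR={C} ∩ CDEG={C} → {C} (+0)
site 3, node MR: M={G} ∪ R={A} → {A,G} (+1)
site 3, node AMR: A={C} ∪ MR={A,G} → {A,C,G} (+1)
site 3, node CG: C={A} ∪ G={C} → {A,C} (+1)
site 3, node DE: D={C} ∪ E={A} → {A,C} (+1)
site 3, node CDEG: CG={A,C} ∩ DE={A,C} → {A,C} (+0)
site 3, node ACDEGMR: AMR={A,C,G} ∩ CDEG={A,C} → {A,C} (+0)
site 4, node MR: M={C} ∪ R={T} → {C,T} (+1)
site 4, node AMR: A={C} ∩ MR={C,T} → {C} (+0)
site 4, node CG: C={A} ∩ G={A} → {A} (+0)
site 4, node DE: D={T} ∪ E={A} → {A,T} (+1)
site 4, node CDEG: CG={A} ∩ DE={A,T} → {A} (+0)
site 4, node ACDEGMR: AMR={C} ∪ CDEG={A} → {A,C} (+1)
site 5, node MR: M={G} ∪ R={T} → {G,T} (+1)
site 5, node AMR: A={C} ∪ MR={G,T} → {C,G,T} (+1)
site 5, node CG: C={A} ∪ G={C} → {A,C} (+1)
site 5, node DE: D={A} ∩ E={A} → {A} (+0)
site 5, node CDEG: CG={A,C} ∩ DE={A} → {A} (+0)
site 5, node ACDEGMR: AMR={C,G,T} ∪ CDEG={A} → {A,C,G,T} (+1)
site 6, node MR: M={T} ∪ R={C} → {C,T} (+1)
site 6, node AMR: A={A} ∪ MR={C,T} → {A,C,T} (+1)
site 6, node CG: C={C} ∪ G={T} → {C,T} (+1)
site 6, node DE: D={T} ∪ E={C} → {C,T} (+1)
site 6, node CDEG: CG={C,T} ∩ DE={C,T} → {C,T} (+0)
site 6, node ACDEGMR: AMR={A,C,T} ∩ CDEG={C,T} → {C,T} (+0)
site 7, node MR: M={C} ∪ R={T} → {C,T} (+1)
site 7, node AMR: A={G} ∪ MR={C,T} → {C,G,T} (+1)
site 7, node CG: C={G} ∪ G={T} → {G,T} (+1)
site 7, node DE: D={G} ∪ E={A} → {A,G} (+1)
site 7, node CDEG: CG={G,T} ∩ DE={A,G} → {G} (+0)
site 7, node ACDEGMR: AMR={C,G,T} ∩ CDEG={G} → {G} (+0)
per-site changes: [5, 4, 3, 4, 3, 4, 4, 4]; total = 31

31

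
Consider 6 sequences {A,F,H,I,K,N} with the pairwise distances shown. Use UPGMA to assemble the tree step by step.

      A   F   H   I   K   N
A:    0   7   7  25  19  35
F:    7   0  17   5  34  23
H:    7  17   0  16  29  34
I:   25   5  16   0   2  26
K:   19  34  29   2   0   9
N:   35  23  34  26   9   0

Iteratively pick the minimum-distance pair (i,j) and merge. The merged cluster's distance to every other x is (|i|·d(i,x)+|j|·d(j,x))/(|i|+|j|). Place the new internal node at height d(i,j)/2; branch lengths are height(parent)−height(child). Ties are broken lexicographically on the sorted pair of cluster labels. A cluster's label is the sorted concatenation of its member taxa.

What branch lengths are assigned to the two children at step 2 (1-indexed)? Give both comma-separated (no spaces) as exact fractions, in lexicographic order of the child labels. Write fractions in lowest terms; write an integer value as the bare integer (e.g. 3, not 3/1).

7/2,7/2

1. join I+K (d=2) ⇒ IK; edges |I|=1, |K|=1
  updated: d(A,IK)=22, d(F,IK)=39/2, d(H,IK)=45/2, d(IK,N)=35/2
2. join A+F (d=7) ⇒ AF; edges |A|=7/2, |F|=7/2
  updated: d(AF,H)=12, d(AF,IK)=83/4, d(AF,N)=29
3. join AF+H (d=12) ⇒ AFH; edges |AF|=5/2, |H|=6
  updated: d(AFH,IK)=64/3, d(AFH,N)=92/3
4. join IK+N (d=35/2) ⇒ IKN; edges |IK|=31/4, |N|=35/4
  updated: d(AFH,IKN)=220/9
5. join AFH+IKN (d=220/9) ⇒ AFHIKN; edges |AFH|=56/9, |IKN|=125/36
final tree: (((A:7/2,F:7/2):5/2,H:6):56/9,((I:1,K:1):31/4,N:35/4):125/36)
total length: 1573/36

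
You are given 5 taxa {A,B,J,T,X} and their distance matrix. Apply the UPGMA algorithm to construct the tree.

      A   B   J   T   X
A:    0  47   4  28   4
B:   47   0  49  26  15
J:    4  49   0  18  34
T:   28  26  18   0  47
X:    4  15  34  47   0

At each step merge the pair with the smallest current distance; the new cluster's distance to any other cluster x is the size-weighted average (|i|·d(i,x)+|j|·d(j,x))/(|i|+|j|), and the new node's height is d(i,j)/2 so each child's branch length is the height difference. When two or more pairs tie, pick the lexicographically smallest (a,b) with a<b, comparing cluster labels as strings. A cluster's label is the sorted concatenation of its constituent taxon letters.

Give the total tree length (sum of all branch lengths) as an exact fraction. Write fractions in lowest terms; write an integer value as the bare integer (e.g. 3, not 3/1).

111/2

1. join A+J (d=4) ⇒ AJ; edges |A|=2, |J|=2
  updated: d(AJ,B)=48, d(AJ,T)=23, d(AJ,X)=19
2. join B+X (d=15) ⇒ BX; edges |B|=15/2, |X|=15/2
  updated: d(AJ,BX)=67/2, d(BX,T)=73/2
3. join AJ+T (d=23) ⇒ AJT; edges |AJ|=19/2, |T|=23/2
  updated: d(AJT,BX)=69/2
4. join AJT+BX (d=69/2) ⇒ ABJTX; edges |AJT|=23/4, |BX|=39/4
final tree: (((A:2,J:2):19/2,T:23/2):23/4,(B:15/2,X:15/2):39/4)
total length: 111/2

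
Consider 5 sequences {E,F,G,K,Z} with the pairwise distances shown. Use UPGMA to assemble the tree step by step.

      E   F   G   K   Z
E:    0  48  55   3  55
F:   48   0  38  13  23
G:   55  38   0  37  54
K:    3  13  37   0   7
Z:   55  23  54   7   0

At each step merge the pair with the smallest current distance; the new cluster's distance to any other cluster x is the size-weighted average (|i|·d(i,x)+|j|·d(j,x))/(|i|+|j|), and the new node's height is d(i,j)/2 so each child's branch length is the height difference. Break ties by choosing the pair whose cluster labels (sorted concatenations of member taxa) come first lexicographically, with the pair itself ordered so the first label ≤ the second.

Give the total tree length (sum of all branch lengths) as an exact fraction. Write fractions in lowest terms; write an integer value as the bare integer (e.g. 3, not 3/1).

595/8

iteration 1: select E,K (d=3); attach at lengths (3/2, 3/2); label the merged cluster EK
  updated: d(EK,F)=61/2, d(EK,G)=46, d(EK,Z)=31
iteration 2: select F,Z (d=23); attach at lengths (23/2, 23/2); label the merged cluster FZ
  updated: d(EK,FZ)=123/4, d(FZ,G)=46
iteration 3: select EK,FZ (d=123/4); attach at lengths (111/8, 31/8); label the merged cluster EFKZ
  updated: d(EFKZ,G)=46
iteration 4: select EFKZ,G (d=46); attach at lengths (61/8, 23); label the merged cluster EFGKZ
final tree: (((E:3/2,K:3/2):111/8,(F:23/2,Z:23/2):31/8):61/8,G:23)
total length: 595/8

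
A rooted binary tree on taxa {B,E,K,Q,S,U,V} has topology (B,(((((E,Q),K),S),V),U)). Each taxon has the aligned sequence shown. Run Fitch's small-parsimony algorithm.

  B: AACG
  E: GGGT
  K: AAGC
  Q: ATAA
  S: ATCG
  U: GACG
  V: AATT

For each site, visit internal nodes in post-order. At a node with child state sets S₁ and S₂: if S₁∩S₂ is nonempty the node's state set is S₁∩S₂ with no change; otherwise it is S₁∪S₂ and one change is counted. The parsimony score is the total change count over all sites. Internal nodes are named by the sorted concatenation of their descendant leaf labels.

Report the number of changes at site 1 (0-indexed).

EQ@0: {G} ∪ {A} = {A,G} (union, +1)
EKQ@0: {A,G} ∩ {A} = {A} (intersection, +0)
EKQS@0: {A} ∩ {A} = {A} (intersection, +0)
EKQSV@0: {A} ∩ {A} = {A} (intersection, +0)
EKQSUV@0: {A} ∪ {G} = {A,G} (union, +1)
BEKQSUV@0: {A} ∩ {A,G} = {A} (intersection, +0)
EQ@1: {G} ∪ {T} = {G,T} (union, +1)
EKQ@1: {G,T} ∪ {A} = {A,G,T} (union, +1)
EKQS@1: {A,G,T} ∩ {T} = {T} (intersection, +0)
EKQSV@1: {T} ∪ {A} = {A,T} (union, +1)
EKQSUV@1: {A,T} ∩ {A} = {A} (intersection, +0)
BEKQSUV@1: {A} ∩ {A} = {A} (intersection, +0)
EQ@2: {G} ∪ {A} = {A,G} (union, +1)
EKQ@2: {A,G} ∩ {G} = {G} (intersection, +0)
EKQS@2: {G} ∪ {C} = {C,G} (union, +1)
EKQSV@2: {C,G} ∪ {T} = {C,G,T} (union, +1)
EKQSUV@2: {C,G,T} ∩ {C} = {C} (intersection, +0)
BEKQSUV@2: {C} ∩ {C} = {C} (intersection, +0)
EQ@3: {T} ∪ {A} = {A,T} (union, +1)
EKQ@3: {A,T} ∪ {C} = {A,C,T} (union, +1)
EKQS@3: {A,C,T} ∪ {G} = {A,C,G,T} (union, +1)
EKQSV@3: {A,C,G,T} ∩ {T} = {T} (intersection, +0)
EKQSUV@3: {T} ∪ {G} = {G,T} (union, +1)
BEKQSUV@3: {G} ∩ {G,T} = {G} (intersection, +0)
per-site changes: [2, 3, 3, 4]; total = 12

3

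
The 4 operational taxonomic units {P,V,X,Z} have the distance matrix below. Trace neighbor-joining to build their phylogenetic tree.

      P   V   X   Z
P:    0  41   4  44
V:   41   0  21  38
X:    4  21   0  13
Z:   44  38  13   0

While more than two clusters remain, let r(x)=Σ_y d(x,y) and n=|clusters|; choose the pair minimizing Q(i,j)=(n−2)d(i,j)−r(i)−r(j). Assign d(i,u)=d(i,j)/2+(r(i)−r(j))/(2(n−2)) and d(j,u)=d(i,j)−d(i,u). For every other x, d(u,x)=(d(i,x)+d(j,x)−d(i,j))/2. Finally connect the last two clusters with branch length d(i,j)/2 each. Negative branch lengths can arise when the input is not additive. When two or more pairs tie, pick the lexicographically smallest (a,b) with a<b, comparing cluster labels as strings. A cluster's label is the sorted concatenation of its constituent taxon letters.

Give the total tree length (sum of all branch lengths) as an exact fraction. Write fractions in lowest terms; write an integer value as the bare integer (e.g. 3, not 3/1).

1. join P+X (d=4, Q=-119) ⇒ PX; edges |P|=59/4, |X|=-43/4
  updated: d(PX,V)=29, d(PX,Z)=53/2
2. join PX+V (d=29, Q=-187/2) ⇒ PVX; edges |PX|=35/4, |V|=81/4
  updated: d(PVX,Z)=71/4
3. join PVX+Z (d=71/4) ⇒ PVXZ; edges |PVX|=71/8, |Z|=71/8
final tree: (((P:59/4,X:-43/4):35/4,V:81/4):71/8,Z:71/8)
total length: 203/4

203/4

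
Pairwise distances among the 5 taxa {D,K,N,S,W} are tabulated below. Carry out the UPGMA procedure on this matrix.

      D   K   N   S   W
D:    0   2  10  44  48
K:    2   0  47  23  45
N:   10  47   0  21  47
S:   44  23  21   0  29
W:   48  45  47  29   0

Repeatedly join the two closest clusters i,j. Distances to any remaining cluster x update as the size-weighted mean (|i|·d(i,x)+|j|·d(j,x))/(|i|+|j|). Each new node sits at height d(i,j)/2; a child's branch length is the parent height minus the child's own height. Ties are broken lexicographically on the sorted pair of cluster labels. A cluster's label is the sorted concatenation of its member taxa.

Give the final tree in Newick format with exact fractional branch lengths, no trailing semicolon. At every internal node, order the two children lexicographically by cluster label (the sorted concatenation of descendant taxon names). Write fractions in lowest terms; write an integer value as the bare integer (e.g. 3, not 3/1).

step 1: merge (D,K) at d=2; branch lengths D→1, K→1; new cluster DK
  updated: d(DK,N)=57/2, d(DK,S)=67/2, d(DK,W)=93/2
step 2: merge (N,S) at d=21; branch lengths N→21/2, S→21/2; new cluster NS
  updated: d(DK,NS)=31, d(NS,W)=38
step 3: merge (DK,NS) at d=31; branch lengths DK→29/2, NS→5; new cluster DKNS
  updated: d(DKNS,W)=169/4
step 4: merge (DKNS,W) at d=169/4; branch lengths DKNS→45/8, W→169/8; new cluster DKNSW
final tree: (((D:1,K:1):29/2,(N:21/2,S:21/2):5):45/8,W:169/8)
total length: 277/4

(((D:1,K:1):29/2,(N:21/2,S:21/2):5):45/8,W:169/8)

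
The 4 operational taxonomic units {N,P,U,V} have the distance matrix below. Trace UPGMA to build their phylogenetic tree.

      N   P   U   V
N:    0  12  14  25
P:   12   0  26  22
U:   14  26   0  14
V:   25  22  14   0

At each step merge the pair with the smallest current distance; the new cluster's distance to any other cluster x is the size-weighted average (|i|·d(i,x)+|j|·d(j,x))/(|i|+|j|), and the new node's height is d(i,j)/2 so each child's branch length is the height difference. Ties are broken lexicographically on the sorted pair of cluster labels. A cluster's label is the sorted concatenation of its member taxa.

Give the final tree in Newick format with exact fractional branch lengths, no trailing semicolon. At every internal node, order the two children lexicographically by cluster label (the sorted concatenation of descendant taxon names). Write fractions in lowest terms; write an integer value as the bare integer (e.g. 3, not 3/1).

step 1: merge (N,P) at d=12; branch lengths N→6, P→6; new cluster NP
  updated: d(NP,U)=20, d(NP,V)=47/2
step 2: merge (U,V) at d=14; branch lengths U→7, V→7; new cluster UV
  updated: d(NP,UV)=87/4
step 3: merge (NP,UV) at d=87/4; branch lengths NP→39/8, UV→31/8; new cluster NPUV
final tree: ((N:6,P:6):39/8,(U:7,V:7):31/8)
total length: 139/4

((N:6,P:6):39/8,(U:7,V:7):31/8)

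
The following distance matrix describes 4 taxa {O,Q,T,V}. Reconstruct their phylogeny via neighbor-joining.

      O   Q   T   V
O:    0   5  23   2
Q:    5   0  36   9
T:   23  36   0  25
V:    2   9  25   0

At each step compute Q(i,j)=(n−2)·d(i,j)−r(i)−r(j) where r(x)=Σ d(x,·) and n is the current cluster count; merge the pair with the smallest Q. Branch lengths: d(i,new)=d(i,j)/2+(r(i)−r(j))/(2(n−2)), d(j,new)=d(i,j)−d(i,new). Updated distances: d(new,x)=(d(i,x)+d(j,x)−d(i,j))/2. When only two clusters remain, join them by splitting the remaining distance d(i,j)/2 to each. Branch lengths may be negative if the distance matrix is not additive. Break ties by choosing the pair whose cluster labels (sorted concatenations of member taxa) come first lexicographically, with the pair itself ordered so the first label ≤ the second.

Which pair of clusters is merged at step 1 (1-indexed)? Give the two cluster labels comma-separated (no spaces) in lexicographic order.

O,Q

iteration 1: select O,Q (d=5, Q=-70); attach at lengths (-5/2, 15/2); label the merged cluster OQ
  updated: d(OQ,T)=27, d(OQ,V)=3
iteration 2: select OQ,T (d=27, Q=-55); attach at lengths (5/2, 49/2); label the merged cluster OQT
  updated: d(OQT,V)=1/2
iteration 3: select OQT,V (d=1/2); attach at lengths (1/4, 1/4); label the merged cluster OQTV
final tree: (((O:-5/2,Q:15/2):5/2,T:49/2):1/4,V:1/4)
total length: 65/2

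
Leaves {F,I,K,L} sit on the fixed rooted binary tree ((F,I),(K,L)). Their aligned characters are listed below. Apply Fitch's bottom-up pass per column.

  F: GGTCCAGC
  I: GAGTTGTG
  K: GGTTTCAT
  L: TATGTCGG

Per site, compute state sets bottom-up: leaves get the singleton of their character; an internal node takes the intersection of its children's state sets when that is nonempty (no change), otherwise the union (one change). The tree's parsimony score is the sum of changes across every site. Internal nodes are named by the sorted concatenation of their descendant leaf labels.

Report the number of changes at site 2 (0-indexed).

1

site 0, node FI: F={G} ∩ I={G} → {G} (+0)
site 0, node KL: K={G} ∪ L={T} → {G,T} (+1)
site 0, node FIKL: FI={G} ∩ KL={G,T} → {G} (+0)
site 1, node FI: F={G} ∪ I={A} → {A,G} (+1)
site 1, node KL: K={G} ∪ L={A} → {A,G} (+1)
site 1, node FIKL: FI={A,G} ∩ KL={A,G} → {A,G} (+0)
site 2, node FI: F={T} ∪ I={G} → {G,T} (+1)
site 2, node KL: K={T} ∩ L={T} → {T} (+0)
site 2, node FIKL: FI={G,T} ∩ KL={T} → {T} (+0)
site 3, node FI: F={C} ∪ I={T} → {C,T} (+1)
site 3, node KL: K={T} ∪ L={G} → {G,T} (+1)
site 3, node FIKL: FI={C,T} ∩ KL={G,T} → {T} (+0)
site 4, node FI: F={C} ∪ I={T} → {C,T} (+1)
site 4, node KL: K={T} ∩ L={T} → {T} (+0)
site 4, node FIKL: FI={C,T} ∩ KL={T} → {T} (+0)
site 5, node FI: F={A} ∪ I={G} → {A,G} (+1)
site 5, node KL: K={C} ∩ L={C} → {C} (+0)
site 5, node FIKL: FI={A,G} ∪ KL={C} → {A,C,G} (+1)
site 6, node FI: F={G} ∪ I={T} → {G,T} (+1)
site 6, node KL: K={A} ∪ L={G} → {A,G} (+1)
site 6, node FIKL: FI={G,T} ∩ KL={A,G} → {G} (+0)
site 7, node FI: F={C} ∪ I={G} → {C,G} (+1)
site 7, node KL: K={T} ∪ L={G} → {G,T} (+1)
site 7, node FIKL: FI={C,G} ∩ KL={G,T} → {G} (+0)
per-site changes: [1, 2, 1, 2, 1, 2, 2, 2]; total = 13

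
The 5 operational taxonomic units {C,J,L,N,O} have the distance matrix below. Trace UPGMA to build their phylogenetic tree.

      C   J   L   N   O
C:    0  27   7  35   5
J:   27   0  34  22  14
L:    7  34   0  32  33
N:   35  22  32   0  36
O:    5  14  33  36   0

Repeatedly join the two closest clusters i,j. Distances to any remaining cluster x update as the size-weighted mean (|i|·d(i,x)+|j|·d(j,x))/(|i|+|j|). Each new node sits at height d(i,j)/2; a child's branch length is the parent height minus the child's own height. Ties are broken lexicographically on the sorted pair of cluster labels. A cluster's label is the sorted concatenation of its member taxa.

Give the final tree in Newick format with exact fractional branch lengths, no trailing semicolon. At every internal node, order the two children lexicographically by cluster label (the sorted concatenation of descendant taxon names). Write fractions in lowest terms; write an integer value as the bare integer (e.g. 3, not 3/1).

(((C:5/2,O:5/2):15/2,L:10):29/6,(J:11,N:11):23/6)

1. join C+O (d=5) ⇒ CO; edges |C|=5/2, |O|=5/2
  updated: d(CO,J)=41/2, d(CO,L)=20, d(CO,N)=71/2
2. join CO+L (d=20) ⇒ CLO; edges |CO|=15/2, |L|=10
  updated: d(CLO,J)=25, d(CLO,N)=103/3
3. join J+N (d=22) ⇒ JN; edges |J|=11, |N|=11
  updated: d(CLO,JN)=89/3
4. join CLO+JN (d=89/3) ⇒ CJLNO; edges |CLO|=29/6, |JN|=23/6
final tree: (((C:5/2,O:5/2):15/2,L:10):29/6,(J:11,N:11):23/6)
total length: 319/6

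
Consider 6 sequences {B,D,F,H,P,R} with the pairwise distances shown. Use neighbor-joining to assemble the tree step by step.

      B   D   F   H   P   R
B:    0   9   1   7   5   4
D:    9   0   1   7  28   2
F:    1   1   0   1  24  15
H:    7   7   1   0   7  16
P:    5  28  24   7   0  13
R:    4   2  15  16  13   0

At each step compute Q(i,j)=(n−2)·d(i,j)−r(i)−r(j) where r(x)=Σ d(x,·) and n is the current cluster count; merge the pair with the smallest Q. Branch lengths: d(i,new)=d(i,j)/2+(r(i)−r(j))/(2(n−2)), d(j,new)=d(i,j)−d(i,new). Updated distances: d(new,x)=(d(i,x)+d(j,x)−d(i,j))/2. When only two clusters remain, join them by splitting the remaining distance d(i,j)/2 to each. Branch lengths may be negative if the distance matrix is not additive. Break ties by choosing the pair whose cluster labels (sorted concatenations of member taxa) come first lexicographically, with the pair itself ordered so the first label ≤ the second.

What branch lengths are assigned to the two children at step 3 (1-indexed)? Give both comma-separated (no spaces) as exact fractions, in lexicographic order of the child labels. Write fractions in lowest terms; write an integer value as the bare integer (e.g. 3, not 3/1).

-9/4,19/4

step 1: merge (D,R) at d=2, Q=-89; branch lengths D→5/8, R→11/8; new cluster DR
  updated: d(B,DR)=11/2, d(DR,F)=7, d(DR,H)=21/2, d(DR,P)=39/2
step 2: merge (H,P) at d=7, Q=-60; branch lengths H→-3/2, P→17/2; new cluster HP
  updated: d(B,HP)=5/2, d(DR,HP)=23/2, d(F,HP)=9
step 3: merge (B,HP) at d=5/2, Q=-27; branch lengths B→-9/4, HP→19/4; new cluster BHP
  updated: d(BHP,DR)=29/4, d(BHP,F)=15/4
step 4: merge (BHP,DR) at d=29/4, Q=-18; branch lengths BHP→2, DR→21/4; new cluster BDHPR
  updated: d(BDHPR,F)=7/4
step 5: merge (BDHPR,F) at d=7/4; branch lengths BDHPR→7/8, F→7/8; new cluster BDFHPR
final tree: (((B:-9/4,(H:-3/2,P:17/2):19/4):2,(D:5/8,R:11/8):21/4):7/8,F:7/8)
total length: 41/2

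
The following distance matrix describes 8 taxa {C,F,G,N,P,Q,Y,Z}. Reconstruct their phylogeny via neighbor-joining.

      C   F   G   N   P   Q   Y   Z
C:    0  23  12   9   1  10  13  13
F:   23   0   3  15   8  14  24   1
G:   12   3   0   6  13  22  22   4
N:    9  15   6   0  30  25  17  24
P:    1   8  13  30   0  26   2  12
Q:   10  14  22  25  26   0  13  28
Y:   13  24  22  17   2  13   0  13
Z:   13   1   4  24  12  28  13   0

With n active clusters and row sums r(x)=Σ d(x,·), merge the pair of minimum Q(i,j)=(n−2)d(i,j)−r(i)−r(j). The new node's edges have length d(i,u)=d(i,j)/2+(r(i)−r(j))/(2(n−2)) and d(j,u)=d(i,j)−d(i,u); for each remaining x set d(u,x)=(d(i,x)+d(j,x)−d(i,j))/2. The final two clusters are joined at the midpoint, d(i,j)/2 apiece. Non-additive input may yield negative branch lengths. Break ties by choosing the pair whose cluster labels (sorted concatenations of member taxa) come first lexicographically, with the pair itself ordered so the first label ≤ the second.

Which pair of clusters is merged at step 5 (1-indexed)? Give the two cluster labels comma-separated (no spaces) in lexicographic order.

1. join P+Y (d=2, Q=-184) ⇒ PY; edges |P|=0, |Y|=2
  updated: d(C,PY)=6, d(F,PY)=15, d(G,PY)=33/2, d(N,PY)=45/2, d(PY,Q)=37/2, d(PY,Z)=23/2
2. join F+Z (d=1, Q=-295/2) ⇒ FZ; edges |F|=-11/20, |Z|=31/20
  updated: d(C,FZ)=35/2, d(FZ,G)=3, d(FZ,N)=19, d(FZ,PY)=51/4, d(FZ,Q)=41/2
3. join FZ+G (d=3, Q=-481/4) ⇒ FGZ; edges |FZ|=101/32, |G|=-5/32
  updated: d(C,FGZ)=53/4, d(FGZ,N)=11, d(FGZ,PY)=105/8, d(FGZ,Q)=79/4
4. join FGZ+N (d=11, Q=-733/8) ⇒ FGNZ; edges |FGZ|=181/48, |N|=347/48
  updated: d(C,FGNZ)=45/8, d(FGNZ,PY)=197/16, d(FGNZ,Q)=135/8
5. join C+Q (d=10, Q=-47) ⇒ CQ; edges |C|=-15/16, |Q|=175/16
  updated: d(CQ,FGNZ)=25/4, d(CQ,PY)=29/4
6. join CQ+FGNZ (d=25/4, Q=-413/16) ⇒ CFGNQZ; edges |CQ|=19/32, |FGNZ|=181/32
  updated: d(CFGNQZ,PY)=213/32
7. join CFGNQZ+PY (d=213/32) ⇒ CFGNPQYZ; edges |CFGNQZ|=213/64, |PY|=213/64
final tree: (((C:-15/16,Q:175/16):19/32,(((F:-11/20,Z:31/20):101/32,G:-5/32):181/48,N:347/48):181/32):213/64,(P:0,Y:2):213/64)
total length: 1277/32

C,Q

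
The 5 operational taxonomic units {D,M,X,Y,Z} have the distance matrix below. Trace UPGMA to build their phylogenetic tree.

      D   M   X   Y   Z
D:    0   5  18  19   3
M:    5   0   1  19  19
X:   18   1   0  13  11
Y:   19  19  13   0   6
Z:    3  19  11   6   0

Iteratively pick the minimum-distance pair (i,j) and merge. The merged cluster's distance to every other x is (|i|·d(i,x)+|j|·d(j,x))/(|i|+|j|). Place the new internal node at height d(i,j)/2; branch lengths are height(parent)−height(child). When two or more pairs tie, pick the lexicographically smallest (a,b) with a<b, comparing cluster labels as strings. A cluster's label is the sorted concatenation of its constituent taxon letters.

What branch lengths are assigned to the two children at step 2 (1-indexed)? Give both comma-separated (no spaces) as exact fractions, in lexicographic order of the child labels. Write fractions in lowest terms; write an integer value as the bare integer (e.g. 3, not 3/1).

3/2,3/2

step 1: merge (M,X) at d=1; branch lengths M→1/2, X→1/2; new cluster MX
  updated: d(D,MX)=23/2, d(MX,Y)=16, d(MX,Z)=15
step 2: merge (D,Z) at d=3; branch lengths D→3/2, Z→3/2; new cluster DZ
  updated: d(DZ,MX)=53/4, d(DZ,Y)=25/2
step 3: merge (DZ,Y) at d=25/2; branch lengths DZ→19/4, Y→25/4; new cluster DYZ
  updated: d(DYZ,MX)=85/6
step 4: merge (DYZ,MX) at d=85/6; branch lengths DYZ→5/6, MX→79/12; new cluster DMXYZ
final tree: (((D:3/2,Z:3/2):19/4,Y:25/4):5/6,(M:1/2,X:1/2):79/12)
total length: 269/12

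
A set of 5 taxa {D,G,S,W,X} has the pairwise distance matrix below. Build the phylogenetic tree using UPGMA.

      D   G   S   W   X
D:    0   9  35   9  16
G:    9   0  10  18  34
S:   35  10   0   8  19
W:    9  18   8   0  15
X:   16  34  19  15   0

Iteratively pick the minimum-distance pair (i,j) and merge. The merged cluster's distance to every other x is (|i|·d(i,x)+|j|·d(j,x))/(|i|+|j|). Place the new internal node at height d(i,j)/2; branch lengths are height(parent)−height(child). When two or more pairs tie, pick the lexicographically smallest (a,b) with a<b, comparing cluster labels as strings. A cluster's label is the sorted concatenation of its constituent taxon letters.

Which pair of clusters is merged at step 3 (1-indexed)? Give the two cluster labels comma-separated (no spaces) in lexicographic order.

SW,X

1. join S+W (d=8) ⇒ SW; edges |S|=4, |W|=4
  updated: d(D,SW)=22, d(G,SW)=14, d(SW,X)=17
2. join D+G (d=9) ⇒ DG; edges |D|=9/2, |G|=9/2
  updated: d(DG,SW)=18, d(DG,X)=25
3. join SW+X (d=17) ⇒ SWX; edges |SW|=9/2, |X|=17/2
  updated: d(DG,SWX)=61/3
4. join DG+SWX (d=61/3) ⇒ DGSWX; edges |DG|=17/3, |SWX|=5/3
final tree: ((D:9/2,G:9/2):17/3,((S:4,W:4):9/2,X:17/2):5/3)
total length: 112/3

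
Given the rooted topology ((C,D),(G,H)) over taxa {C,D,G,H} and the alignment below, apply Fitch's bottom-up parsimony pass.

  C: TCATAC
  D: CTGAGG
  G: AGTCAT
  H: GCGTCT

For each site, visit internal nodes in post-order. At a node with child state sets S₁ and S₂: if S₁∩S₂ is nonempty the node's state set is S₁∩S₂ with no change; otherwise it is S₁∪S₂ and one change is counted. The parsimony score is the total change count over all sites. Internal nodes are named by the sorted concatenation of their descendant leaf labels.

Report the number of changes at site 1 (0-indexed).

site 0, node CD: C={T} ∪ D={C} → {C,T} (+1)
site 0, node GH: G={A} ∪ H={G} → {A,G} (+1)
site 0, node CDGH: CD={C,T} ∪ GH={A,G} → {A,C,G,T} (+1)
site 1, node CD: C={C} ∪ D={T} → {C,T} (+1)
site 1, node GH: G={G} ∪ H={C} → {C,G} (+1)
site 1, node CDGH: CD={C,T} ∩ GH={C,G} → {C} (+0)
site 2, node CD: C={A} ∪ D={G} → {A,G} (+1)
site 2, node GH: G={T} ∪ H={G} → {G,T} (+1)
site 2, node CDGH: CD={A,G} ∩ GH={G,T} → {G} (+0)
site 3, node CD: C={T} ∪ D={A} → {A,T} (+1)
site 3, node GH: G={C} ∪ H={T} → {C,T} (+1)
site 3, node CDGH: CD={A,T} ∩ GH={C,T} → {T} (+0)
site 4, node CD: C={A} ∪ D={G} → {A,G} (+1)
site 4, node GH: G={A} ∪ H={C} → {A,C} (+1)
site 4, node CDGH: CD={A,G} ∩ GH={A,C} → {A} (+0)
site 5, node CD: C={C} ∪ D={G} → {C,G} (+1)
site 5, node GH: G={T} ∩ H={T} → {T} (+0)
site 5, node CDGH: CD={C,G} ∪ GH={T} → {C,G,T} (+1)
per-site changes: [3, 2, 2, 2, 2, 2]; total = 13

2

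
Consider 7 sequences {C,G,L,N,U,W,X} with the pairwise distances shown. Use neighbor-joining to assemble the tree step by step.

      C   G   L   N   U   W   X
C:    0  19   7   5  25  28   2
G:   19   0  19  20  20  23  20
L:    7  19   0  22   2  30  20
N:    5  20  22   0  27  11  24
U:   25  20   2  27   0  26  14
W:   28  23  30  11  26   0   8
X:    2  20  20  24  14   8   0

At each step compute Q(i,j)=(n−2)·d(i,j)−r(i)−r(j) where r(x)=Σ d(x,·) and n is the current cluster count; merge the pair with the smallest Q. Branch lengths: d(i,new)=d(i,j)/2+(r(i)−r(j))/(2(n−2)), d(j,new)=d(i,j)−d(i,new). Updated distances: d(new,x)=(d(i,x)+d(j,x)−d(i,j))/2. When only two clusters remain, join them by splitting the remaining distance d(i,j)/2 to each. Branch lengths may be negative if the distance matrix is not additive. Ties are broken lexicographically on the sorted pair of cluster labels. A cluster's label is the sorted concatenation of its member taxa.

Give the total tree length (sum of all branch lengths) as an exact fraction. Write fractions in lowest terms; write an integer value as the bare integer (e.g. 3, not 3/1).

iteration 1: select L,U (d=2, Q=-204); attach at lengths (-2/5, 12/5); label the merged cluster LU
  updated: d(C,LU)=15, d(G,LU)=37/2, d(LU,N)=47/2, d(LU,W)=27, d(LU,X)=16
iteration 2: select N,W (d=11, Q=-273/2); attach at lengths (61/16, 115/16); label the merged cluster NW
  updated: d(C,NW)=11, d(G,NW)=16, d(LU,NW)=79/4, d(NW,X)=21/2
iteration 3: select C,X (d=2, Q=-179/2); attach at lengths (3/4, 5/4); label the merged cluster CX
  updated: d(CX,G)=37/2, d(CX,LU)=29/2, d(CX,NW)=39/4
iteration 4: select CX,NW (d=39/4, Q=-275/4); attach at lengths (67/16, 89/16); label the merged cluster CNWX
  updated: d(CNWX,G)=99/8, d(CNWX,LU)=49/4
iteration 5: select CNWX,G (d=99/8, Q=-345/8); attach at lengths (49/16, 149/16); label the merged cluster CGNWX
  updated: d(CGNWX,LU)=147/16
iteration 6: select CGNWX,LU (d=147/16); attach at lengths (147/32, 147/32); label the merged cluster CGLNUWX
final tree: ((((C:3/4,X:5/4):67/16,(N:61/16,W:115/16):89/16):49/16,G:149/16):147/32,(L:-2/5,U:12/5):147/32)
total length: 741/16

741/16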